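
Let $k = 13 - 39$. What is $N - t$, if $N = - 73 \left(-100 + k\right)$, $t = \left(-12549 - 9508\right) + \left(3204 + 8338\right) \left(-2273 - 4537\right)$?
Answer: $78632275$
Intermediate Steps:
$t = -78623077$ ($t = -22057 + 11542 \left(-6810\right) = -22057 - 78601020 = -78623077$)
$k = -26$
$N = 9198$ ($N = - 73 \left(-100 - 26\right) = \left(-73\right) \left(-126\right) = 9198$)
$N - t = 9198 - -78623077 = 9198 + 78623077 = 78632275$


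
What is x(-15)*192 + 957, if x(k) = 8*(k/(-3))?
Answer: 8637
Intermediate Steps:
x(k) = -8*k/3 (x(k) = 8*(k*(-1/3)) = 8*(-k/3) = -8*k/3)
x(-15)*192 + 957 = -8/3*(-15)*192 + 957 = 40*192 + 957 = 7680 + 957 = 8637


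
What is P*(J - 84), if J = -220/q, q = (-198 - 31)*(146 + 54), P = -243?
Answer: 46740807/2290 ≈ 20411.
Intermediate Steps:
q = -45800 (q = -229*200 = -45800)
J = 11/2290 (J = -220/(-45800) = -220*(-1/45800) = 11/2290 ≈ 0.0048035)
P*(J - 84) = -243*(11/2290 - 84) = -243*(-192349/2290) = 46740807/2290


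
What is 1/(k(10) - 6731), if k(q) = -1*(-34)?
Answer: -1/6697 ≈ -0.00014932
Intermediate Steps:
k(q) = 34
1/(k(10) - 6731) = 1/(34 - 6731) = 1/(-6697) = -1/6697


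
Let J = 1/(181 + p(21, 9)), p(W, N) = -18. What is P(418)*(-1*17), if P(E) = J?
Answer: -17/163 ≈ -0.10429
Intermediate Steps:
J = 1/163 (J = 1/(181 - 18) = 1/163 ≈ 0.0061350)
P(E) = 1/163
P(418)*(-1*17) = (-1*17)/163 = (1/163)*(-17) = -17/163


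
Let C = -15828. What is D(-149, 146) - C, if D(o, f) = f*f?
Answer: 37144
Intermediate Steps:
D(o, f) = f**2
D(-149, 146) - C = 146**2 - 1*(-15828) = 21316 + 15828 = 37144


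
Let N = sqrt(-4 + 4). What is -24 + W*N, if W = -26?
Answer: -24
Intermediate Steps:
N = 0 (N = sqrt(0) = 0)
-24 + W*N = -24 - 26*0 = -24 + 0 = -24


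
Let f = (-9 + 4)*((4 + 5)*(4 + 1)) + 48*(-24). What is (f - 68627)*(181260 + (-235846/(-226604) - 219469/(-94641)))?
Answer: -68033025120920556202/5361507291 ≈ -1.2689e+10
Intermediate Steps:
f = -1377 (f = -45*5 - 1152 = -5*45 - 1152 = -225 - 1152 = -1377)
(f - 68627)*(181260 + (-235846/(-226604) - 219469/(-94641))) = (-1377 - 68627)*(181260 + (-235846/(-226604) - 219469/(-94641))) = -70004*(181260 + (-235846*(-1/226604) - 219469*(-1/94641))) = -70004*(181260 + (117923/113302 + 219469/94641)) = -70004*(181260 + 36026627281/10723014582) = -70004*1943689649760601/10723014582 = -68033025120920556202/5361507291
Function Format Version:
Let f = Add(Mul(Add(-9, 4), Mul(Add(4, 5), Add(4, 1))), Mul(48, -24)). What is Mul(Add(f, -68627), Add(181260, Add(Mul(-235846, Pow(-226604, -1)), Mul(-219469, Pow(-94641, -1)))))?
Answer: Rational(-68033025120920556202, 5361507291) ≈ -1.2689e+10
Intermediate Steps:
f = -1377 (f = Add(Mul(-5, Mul(9, 5)), -1152) = Add(Mul(-5, 45), -1152) = Add(-225, -1152) = -1377)
Mul(Add(f, -68627), Add(181260, Add(Mul(-235846, Pow(-226604, -1)), Mul(-219469, Pow(-94641, -1))))) = Mul(Add(-1377, -68627), Add(181260, Add(Mul(-235846, Pow(-226604, -1)), Mul(-219469, Pow(-94641, -1))))) = Mul(-70004, Add(181260, Add(Mul(-235846, Rational(-1, 226604)), Mul(-219469, Rational(-1, 94641))))) = Mul(-70004, Add(181260, Add(Rational(117923, 113302), Rational(219469, 94641)))) = Mul(-70004, Add(181260, Rational(36026627281, 10723014582))) = Mul(-70004, Rational(1943689649760601, 10723014582)) = Rational(-68033025120920556202, 5361507291)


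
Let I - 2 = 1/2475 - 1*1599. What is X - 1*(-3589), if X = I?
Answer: 4930201/2475 ≈ 1992.0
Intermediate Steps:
I = -3952574/2475 (I = 2 + (1/2475 - 1*1599) = 2 + (1/2475 - 1599) = 2 - 3957524/2475 = -3952574/2475 ≈ -1597.0)
X = -3952574/2475 ≈ -1597.0
X - 1*(-3589) = -3952574/2475 - 1*(-3589) = -3952574/2475 + 3589 = 4930201/2475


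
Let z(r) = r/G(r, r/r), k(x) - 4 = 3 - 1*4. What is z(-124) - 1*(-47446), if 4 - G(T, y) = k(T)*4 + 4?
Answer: 142369/3 ≈ 47456.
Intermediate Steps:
k(x) = 3 (k(x) = 4 + (3 - 1*4) = 4 + (3 - 4) = 4 - 1 = 3)
G(T, y) = -12 (G(T, y) = 4 - (3*4 + 4) = 4 - (12 + 4) = 4 - 1*16 = 4 - 16 = -12)
z(r) = -r/12 (z(r) = r/(-12) = r*(-1/12) = -r/12)
z(-124) - 1*(-47446) = -1/12*(-124) - 1*(-47446) = 31/3 + 47446 = 142369/3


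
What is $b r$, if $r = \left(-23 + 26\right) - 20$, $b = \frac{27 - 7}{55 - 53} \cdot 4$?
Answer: $-680$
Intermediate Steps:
$b = 40$ ($b = \frac{20}{2} \cdot 4 = 20 \cdot \frac{1}{2} \cdot 4 = 10 \cdot 4 = 40$)
$r = -17$ ($r = 3 - 20 = -17$)
$b r = 40 \left(-17\right) = -680$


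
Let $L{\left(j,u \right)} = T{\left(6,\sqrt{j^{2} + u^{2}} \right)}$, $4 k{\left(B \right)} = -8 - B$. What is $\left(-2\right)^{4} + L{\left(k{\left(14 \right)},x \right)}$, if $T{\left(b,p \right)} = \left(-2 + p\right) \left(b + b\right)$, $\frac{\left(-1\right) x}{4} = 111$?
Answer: $-8 + 6 \sqrt{788665} \approx 5320.4$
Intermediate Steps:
$x = -444$ ($x = \left(-4\right) 111 = -444$)
$T{\left(b,p \right)} = 2 b \left(-2 + p\right)$ ($T{\left(b,p \right)} = \left(-2 + p\right) 2 b = 2 b \left(-2 + p\right)$)
$k{\left(B \right)} = -2 - \frac{B}{4}$ ($k{\left(B \right)} = \frac{-8 - B}{4} = -2 - \frac{B}{4}$)
$L{\left(j,u \right)} = -24 + 12 \sqrt{j^{2} + u^{2}}$ ($L{\left(j,u \right)} = 2 \cdot 6 \left(-2 + \sqrt{j^{2} + u^{2}}\right) = -24 + 12 \sqrt{j^{2} + u^{2}}$)
$\left(-2\right)^{4} + L{\left(k{\left(14 \right)},x \right)} = \left(-2\right)^{4} - \left(24 - 12 \sqrt{\left(-2 - \frac{7}{2}\right)^{2} + \left(-444\right)^{2}}\right) = 16 - \left(24 - 12 \sqrt{\left(-2 - \frac{7}{2}\right)^{2} + 197136}\right) = 16 - \left(24 - 12 \sqrt{\left(- \frac{11}{2}\right)^{2} + 197136}\right) = 16 - \left(24 - 12 \sqrt{\frac{121}{4} + 197136}\right) = 16 - \left(24 - 12 \sqrt{\frac{788665}{4}}\right) = 16 - \left(24 - 12 \frac{\sqrt{788665}}{2}\right) = 16 - \left(24 - 6 \sqrt{788665}\right) = -8 + 6 \sqrt{788665}$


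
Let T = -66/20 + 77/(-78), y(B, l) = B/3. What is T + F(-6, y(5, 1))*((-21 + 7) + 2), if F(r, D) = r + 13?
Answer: -17216/195 ≈ -88.287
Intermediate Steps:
y(B, l) = B/3 (y(B, l) = B*(⅓) = B/3)
T = -836/195 (T = -66*1/20 + 77*(-1/78) = -33/10 - 77/78 = -836/195 ≈ -4.2872)
F(r, D) = 13 + r
T + F(-6, y(5, 1))*((-21 + 7) + 2) = -836/195 + (13 - 6)*((-21 + 7) + 2) = -836/195 + 7*(-14 + 2) = -836/195 + 7*(-12) = -836/195 - 84 = -17216/195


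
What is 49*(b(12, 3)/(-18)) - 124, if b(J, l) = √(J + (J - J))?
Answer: -124 - 49*√3/9 ≈ -133.43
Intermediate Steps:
b(J, l) = √J (b(J, l) = √(J + 0) = √J)
49*(b(12, 3)/(-18)) - 124 = 49*(√12/(-18)) - 124 = 49*((2*√3)*(-1/18)) - 124 = 49*(-√3/9) - 124 = -49*√3/9 - 124 = -124 - 49*√3/9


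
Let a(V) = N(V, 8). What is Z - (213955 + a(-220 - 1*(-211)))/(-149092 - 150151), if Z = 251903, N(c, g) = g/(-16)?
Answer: 150760846767/598486 ≈ 2.5190e+5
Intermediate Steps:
N(c, g) = -g/16 (N(c, g) = g*(-1/16) = -g/16)
a(V) = -½ (a(V) = -1/16*8 = -½)
Z - (213955 + a(-220 - 1*(-211)))/(-149092 - 150151) = 251903 - (213955 - ½)/(-149092 - 150151) = 251903 - 427909/(2*(-299243)) = 251903 - 427909*(-1)/(2*299243) = 251903 - 1*(-427909/598486) = 251903 + 427909/598486 = 150760846767/598486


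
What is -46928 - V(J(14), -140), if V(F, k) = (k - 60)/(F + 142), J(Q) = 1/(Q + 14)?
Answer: -186627056/3977 ≈ -46927.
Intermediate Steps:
J(Q) = 1/(14 + Q)
V(F, k) = (-60 + k)/(142 + F)
-46928 - V(J(14), -140) = -46928 - (-60 - 140)/(142 + 1/(14 + 14)) = -46928 - (-200)/(142 + 1/28) = -46928 - (-200)/3977/28 = -46928 - 28*(-200)/3977 = -46928 - 1*(-5600/3977) = -46928 + 5600/3977 = -186627056/3977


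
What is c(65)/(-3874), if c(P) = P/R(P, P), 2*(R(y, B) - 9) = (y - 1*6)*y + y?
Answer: -5/583782 ≈ -8.5648e-6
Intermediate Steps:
R(y, B) = 9 + y/2 + y*(-6 + y)/2 (R(y, B) = 9 + ((y - 1*6)*y + y)/2 = 9 + ((y - 6)*y + y)/2 = 9 + ((-6 + y)*y + y)/2 = 9 + (y*(-6 + y) + y)/2 = 9 + (y + y*(-6 + y))/2 = 9 + (y/2 + y*(-6 + y)/2) = 9 + y/2 + y*(-6 + y)/2)
c(P) = P/(9 + P²/2 - 5*P/2)
c(65)/(-3874) = (2*65/(18 + 65² - 5*65))/(-3874) = (2*65/(18 + 4225 - 325))*(-1/3874) = (2*65/3918)*(-1/3874) = (2*65*(1/3918))*(-1/3874) = (65/1959)*(-1/3874) = -5/583782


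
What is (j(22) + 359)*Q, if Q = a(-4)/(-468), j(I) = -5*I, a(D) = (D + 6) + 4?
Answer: -83/26 ≈ -3.1923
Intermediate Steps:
a(D) = 10 + D (a(D) = (6 + D) + 4 = 10 + D)
Q = -1/78 (Q = (10 - 4)/(-468) = 6*(-1/468) = -1/78 ≈ -0.012821)
(j(22) + 359)*Q = (-5*22 + 359)*(-1/78) = (-110 + 359)*(-1/78) = 249*(-1/78) = -83/26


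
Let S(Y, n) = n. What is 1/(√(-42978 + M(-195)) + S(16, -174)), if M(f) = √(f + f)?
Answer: -1/(174 - √(-42978 + I*√390)) ≈ -0.0023752 - 0.0028307*I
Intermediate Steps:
M(f) = √2*√f (M(f) = √(2*f) = √2*√f)
1/(√(-42978 + M(-195)) + S(16, -174)) = 1/(√(-42978 + √2*√(-195)) - 174) = 1/(√(-42978 + √2*(I*√195)) - 174) = 1/(√(-42978 + I*√390) - 174) = 1/(-174 + √(-42978 + I*√390))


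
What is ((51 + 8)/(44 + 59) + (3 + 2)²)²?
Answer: 6937956/10609 ≈ 653.97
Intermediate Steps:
((51 + 8)/(44 + 59) + (3 + 2)²)² = (59/103 + 5²)² = (59*(1/103) + 25)² = (59/103 + 25)² = (2634/103)² = 6937956/10609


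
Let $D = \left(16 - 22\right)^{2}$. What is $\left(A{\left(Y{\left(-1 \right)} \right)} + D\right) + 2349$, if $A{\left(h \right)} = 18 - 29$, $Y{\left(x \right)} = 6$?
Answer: $2374$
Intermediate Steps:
$A{\left(h \right)} = -11$
$D = 36$ ($D = \left(-6\right)^{2} = 36$)
$\left(A{\left(Y{\left(-1 \right)} \right)} + D\right) + 2349 = \left(-11 + 36\right) + 2349 = 25 + 2349 = 2374$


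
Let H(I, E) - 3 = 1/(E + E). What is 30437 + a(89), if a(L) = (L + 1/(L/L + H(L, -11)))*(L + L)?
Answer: 4030189/87 ≈ 46324.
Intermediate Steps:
H(I, E) = 3 + 1/(2*E) (H(I, E) = 3 + 1/(E + E) = 3 + 1/(2*E))
a(L) = 2*L*(22/87 + L) (a(L) = (L + 1/(L/L + (3 + (1/2)/(-11))))*(L + L) = (L + 1/(1 + (3 + (1/2)*(-1/11))))*(2*L) = (L + 1/(1 + (3 - 1/22)))*(2*L) = (L + 1/(1 + 65/22))*(2*L) = (L + 1/(87/22))*(2*L) = (L + 22/87)*(2*L) = (22/87 + L)*(2*L) = 2*L*(22/87 + L))
30437 + a(89) = 30437 + (2/87)*89*(22 + 87*89) = 30437 + (2/87)*89*(22 + 7743) = 30437 + (2/87)*89*7765 = 30437 + 1382170/87 = 4030189/87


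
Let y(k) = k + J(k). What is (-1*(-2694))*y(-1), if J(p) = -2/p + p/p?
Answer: 5388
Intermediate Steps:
J(p) = 1 - 2/p (J(p) = -2/p + 1 = 1 - 2/p)
y(k) = k + (-2 + k)/k
(-1*(-2694))*y(-1) = (-1*(-2694))*(1 - 1 - 2/(-1)) = 2694*(1 - 1 - 2*(-1)) = 2694*(1 - 1 + 2) = 2694*2 = 5388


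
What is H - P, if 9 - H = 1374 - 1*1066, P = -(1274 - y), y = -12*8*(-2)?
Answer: 783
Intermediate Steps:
y = 192 (y = -96*(-2) = 192)
P = -1082 (P = -(1274 - 1*192) = -(1274 - 192) = -1*1082 = -1082)
H = -299 (H = 9 - (1374 - 1*1066) = 9 - (1374 - 1066) = 9 - 1*308 = 9 - 308 = -299)
H - P = -299 - 1*(-1082) = -299 + 1082 = 783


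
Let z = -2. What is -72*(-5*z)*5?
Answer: -3600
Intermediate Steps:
-72*(-5*z)*5 = -72*(-5*(-2))*5 = -720*5 = -72*50 = -3600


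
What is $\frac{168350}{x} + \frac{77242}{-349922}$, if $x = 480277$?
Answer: $\frac{1557986619}{12004249171} \approx 0.12979$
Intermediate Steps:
$\frac{168350}{x} + \frac{77242}{-349922} = \frac{168350}{480277} + \frac{77242}{-349922} = 168350 \cdot \frac{1}{480277} + 77242 \left(- \frac{1}{349922}\right) = \frac{24050}{68611} - \frac{38621}{174961} = \frac{1557986619}{12004249171}$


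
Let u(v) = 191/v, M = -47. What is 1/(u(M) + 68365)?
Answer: 47/3212964 ≈ 1.4628e-5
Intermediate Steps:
1/(u(M) + 68365) = 1/(191/(-47) + 68365) = 1/(191*(-1/47) + 68365) = 1/(-191/47 + 68365) = 1/(3212964/47) = 47/3212964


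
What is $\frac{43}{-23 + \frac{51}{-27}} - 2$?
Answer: $- \frac{835}{224} \approx -3.7277$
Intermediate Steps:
$\frac{43}{-23 + \frac{51}{-27}} - 2 = \frac{43}{-23 + 51 \left(- \frac{1}{27}\right)} - 2 = \frac{43}{-23 - \frac{17}{9}} - 2 = \frac{43}{- \frac{224}{9}} - 2 = 43 \left(- \frac{9}{224}\right) - 2 = - \frac{387}{224} - 2 = - \frac{835}{224}$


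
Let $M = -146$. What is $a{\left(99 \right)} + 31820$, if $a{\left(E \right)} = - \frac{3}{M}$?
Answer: $\frac{4645723}{146} \approx 31820.0$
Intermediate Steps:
$a{\left(E \right)} = \frac{3}{146}$ ($a{\left(E \right)} = - \frac{3}{-146} = \left(-3\right) \left(- \frac{1}{146}\right) = \frac{3}{146}$)
$a{\left(99 \right)} + 31820 = \frac{3}{146} + 31820 = \frac{4645723}{146}$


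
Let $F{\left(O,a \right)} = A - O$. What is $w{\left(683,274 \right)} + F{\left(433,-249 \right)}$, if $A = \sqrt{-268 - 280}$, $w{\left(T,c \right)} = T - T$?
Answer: $-433 + 2 i \sqrt{137} \approx -433.0 + 23.409 i$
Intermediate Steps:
$w{\left(T,c \right)} = 0$
$A = 2 i \sqrt{137}$ ($A = \sqrt{-548} = 2 i \sqrt{137} \approx 23.409 i$)
$F{\left(O,a \right)} = - O + 2 i \sqrt{137}$ ($F{\left(O,a \right)} = 2 i \sqrt{137} - O = - O + 2 i \sqrt{137}$)
$w{\left(683,274 \right)} + F{\left(433,-249 \right)} = 0 + \left(\left(-1\right) 433 + 2 i \sqrt{137}\right) = 0 - \left(433 - 2 i \sqrt{137}\right) = -433 + 2 i \sqrt{137}$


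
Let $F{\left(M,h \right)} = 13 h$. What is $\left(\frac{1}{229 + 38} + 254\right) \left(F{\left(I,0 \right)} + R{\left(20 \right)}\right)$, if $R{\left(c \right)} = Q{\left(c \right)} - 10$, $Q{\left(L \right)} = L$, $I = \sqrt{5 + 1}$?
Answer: $\frac{678190}{267} \approx 2540.0$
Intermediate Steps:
$I = \sqrt{6} \approx 2.4495$
$R{\left(c \right)} = -10 + c$ ($R{\left(c \right)} = c - 10 = -10 + c$)
$\left(\frac{1}{229 + 38} + 254\right) \left(F{\left(I,0 \right)} + R{\left(20 \right)}\right) = \left(\frac{1}{229 + 38} + 254\right) \left(13 \cdot 0 + \left(-10 + 20\right)\right) = \left(\frac{1}{267} + 254\right) \left(0 + 10\right) = \left(\frac{1}{267} + 254\right) 10 = \frac{67819}{267} \cdot 10 = \frac{678190}{267}$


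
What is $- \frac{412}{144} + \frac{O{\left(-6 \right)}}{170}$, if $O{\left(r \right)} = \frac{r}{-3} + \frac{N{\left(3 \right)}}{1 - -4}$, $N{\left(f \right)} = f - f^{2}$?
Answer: $- \frac{43703}{15300} \approx -2.8564$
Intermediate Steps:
$O{\left(r \right)} = - \frac{6}{5} - \frac{r}{3}$ ($O{\left(r \right)} = \frac{r}{-3} + \frac{3 \left(1 - 3\right)}{1 - -4} = r \left(- \frac{1}{3}\right) + \frac{3 \left(1 - 3\right)}{1 + 4} = - \frac{r}{3} + \frac{3 \left(-2\right)}{5} = - \frac{r}{3} - \frac{6}{5} = - \frac{6}{5} - \frac{r}{3}$)
$- \frac{412}{144} + \frac{O{\left(-6 \right)}}{170} = - \frac{412}{144} + \frac{- \frac{6}{5} - -2}{170} = \left(-412\right) \frac{1}{144} + \left(- \frac{6}{5} + 2\right) \frac{1}{170} = - \frac{103}{36} + \frac{4}{5} \cdot \frac{1}{170} = - \frac{103}{36} + \frac{2}{425} = - \frac{43703}{15300}$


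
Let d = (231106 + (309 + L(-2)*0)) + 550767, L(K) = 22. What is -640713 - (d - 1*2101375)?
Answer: 678480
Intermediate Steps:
d = 782182 (d = (231106 + (309 + 22*0)) + 550767 = (231106 + (309 + 0)) + 550767 = (231106 + 309) + 550767 = 231415 + 550767 = 782182)
-640713 - (d - 1*2101375) = -640713 - (782182 - 1*2101375) = -640713 - (782182 - 2101375) = -640713 - 1*(-1319193) = -640713 + 1319193 = 678480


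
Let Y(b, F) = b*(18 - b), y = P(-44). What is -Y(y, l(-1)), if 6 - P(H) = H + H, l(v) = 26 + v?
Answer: 7144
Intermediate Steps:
P(H) = 6 - 2*H (P(H) = 6 - (H + H) = 6 - 2*H)
y = 94 (y = 6 - 2*(-44) = 6 + 88 = 94)
-Y(y, l(-1)) = -94*(18 - 1*94) = -94*(18 - 94) = -94*(-76) = -1*(-7144) = 7144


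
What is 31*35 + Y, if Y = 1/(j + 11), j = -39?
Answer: 30379/28 ≈ 1085.0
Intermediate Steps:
Y = -1/28 (Y = 1/(-39 + 11) = 1/(-28) = -1/28 ≈ -0.035714)
31*35 + Y = 31*35 - 1/28 = 1085 - 1/28 = 30379/28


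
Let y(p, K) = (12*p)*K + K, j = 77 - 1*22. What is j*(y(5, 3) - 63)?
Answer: 6600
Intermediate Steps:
j = 55 (j = 77 - 22 = 55)
y(p, K) = K + 12*K*p (y(p, K) = 12*K*p + K = K + 12*K*p)
j*(y(5, 3) - 63) = 55*(3*(1 + 12*5) - 63) = 55*(3*(1 + 60) - 63) = 55*(3*61 - 63) = 55*(183 - 63) = 55*120 = 6600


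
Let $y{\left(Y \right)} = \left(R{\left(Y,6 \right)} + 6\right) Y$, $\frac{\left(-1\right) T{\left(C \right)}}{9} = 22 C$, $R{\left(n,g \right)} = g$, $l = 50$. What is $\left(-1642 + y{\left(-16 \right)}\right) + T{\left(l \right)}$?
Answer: $-11734$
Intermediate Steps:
$T{\left(C \right)} = - 198 C$ ($T{\left(C \right)} = - 9 \cdot 22 C = - 198 C$)
$y{\left(Y \right)} = 12 Y$ ($y{\left(Y \right)} = \left(6 + 6\right) Y = 12 Y$)
$\left(-1642 + y{\left(-16 \right)}\right) + T{\left(l \right)} = \left(-1642 + 12 \left(-16\right)\right) - 9900 = \left(-1642 - 192\right) - 9900 = -1834 - 9900 = -11734$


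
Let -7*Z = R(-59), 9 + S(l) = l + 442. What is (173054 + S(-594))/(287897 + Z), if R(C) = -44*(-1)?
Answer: 403417/671745 ≈ 0.60055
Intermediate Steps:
R(C) = 44
S(l) = 433 + l (S(l) = -9 + (l + 442) = -9 + (442 + l) = 433 + l)
Z = -44/7 (Z = -⅐*44 = -44/7 ≈ -6.2857)
(173054 + S(-594))/(287897 + Z) = (173054 + (433 - 594))/(287897 - 44/7) = (173054 - 161)/(2015235/7) = 172893*(7/2015235) = 403417/671745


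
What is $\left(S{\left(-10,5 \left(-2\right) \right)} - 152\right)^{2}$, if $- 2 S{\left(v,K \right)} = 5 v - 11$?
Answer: $\frac{59049}{4} \approx 14762.0$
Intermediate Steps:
$S{\left(v,K \right)} = \frac{11}{2} - \frac{5 v}{2}$ ($S{\left(v,K \right)} = - \frac{5 v - 11}{2} = - \frac{-11 + 5 v}{2} = \frac{11}{2} - \frac{5 v}{2}$)
$\left(S{\left(-10,5 \left(-2\right) \right)} - 152\right)^{2} = \left(\left(\frac{11}{2} - -25\right) - 152\right)^{2} = \left(\left(\frac{11}{2} + 25\right) - 152\right)^{2} = \left(\frac{61}{2} - 152\right)^{2} = \left(- \frac{243}{2}\right)^{2} = \frac{59049}{4}$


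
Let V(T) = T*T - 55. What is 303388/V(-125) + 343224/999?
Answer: 104575598/288045 ≈ 363.05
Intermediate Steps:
V(T) = -55 + T² (V(T) = T² - 55 = -55 + T²)
303388/V(-125) + 343224/999 = 303388/(-55 + (-125)²) + 343224/999 = 303388/(-55 + 15625) + 343224*(1/999) = 303388/15570 + 12712/37 = 303388*(1/15570) + 12712/37 = 151694/7785 + 12712/37 = 104575598/288045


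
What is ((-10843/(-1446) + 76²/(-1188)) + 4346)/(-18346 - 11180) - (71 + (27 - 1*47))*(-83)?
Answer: 17891273737199/4226765004 ≈ 4232.9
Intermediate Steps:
((-10843/(-1446) + 76²/(-1188)) + 4346)/(-18346 - 11180) - (71 + (27 - 1*47))*(-83) = ((-10843*(-1/1446) + 5776*(-1/1188)) + 4346)/(-29526) - (71 + (27 - 47))*(-83) = ((10843/1446 - 1444/297) + 4346)*(-1/29526) - (71 - 20)*(-83) = (377449/143154 + 4346)*(-1/29526) - 51*(-83) = (622524733/143154)*(-1/29526) - 1*(-4233) = -622524733/4226765004 + 4233 = 17891273737199/4226765004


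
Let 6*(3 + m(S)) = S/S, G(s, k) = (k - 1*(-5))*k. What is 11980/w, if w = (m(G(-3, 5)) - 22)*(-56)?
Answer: 8985/1043 ≈ 8.6146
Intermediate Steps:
G(s, k) = k*(5 + k) (G(s, k) = (k + 5)*k = (5 + k)*k = k*(5 + k))
m(S) = -17/6 (m(S) = -3 + (S/S)/6 = -3 + (⅙)*1 = -3 + ⅙ = -17/6)
w = 4172/3 (w = (-17/6 - 22)*(-56) = -149/6*(-56) = 4172/3 ≈ 1390.7)
11980/w = 11980/(4172/3) = 11980*(3/4172) = 8985/1043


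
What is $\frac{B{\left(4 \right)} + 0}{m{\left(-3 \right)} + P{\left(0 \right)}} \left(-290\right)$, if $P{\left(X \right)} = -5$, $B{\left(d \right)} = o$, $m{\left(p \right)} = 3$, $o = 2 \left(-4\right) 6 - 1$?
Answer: $-7105$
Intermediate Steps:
$o = -49$ ($o = \left(-8\right) 6 - 1 = -48 - 1 = -49$)
$B{\left(d \right)} = -49$
$\frac{B{\left(4 \right)} + 0}{m{\left(-3 \right)} + P{\left(0 \right)}} \left(-290\right) = \frac{-49 + 0}{3 - 5} \left(-290\right) = - \frac{49}{-2} \left(-290\right) = \left(-49\right) \left(- \frac{1}{2}\right) \left(-290\right) = \frac{49}{2} \left(-290\right) = -7105$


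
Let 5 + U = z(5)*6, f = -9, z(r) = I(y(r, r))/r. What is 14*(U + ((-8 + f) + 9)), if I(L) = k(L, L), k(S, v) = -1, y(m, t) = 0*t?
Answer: -994/5 ≈ -198.80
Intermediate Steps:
y(m, t) = 0
I(L) = -1
z(r) = -1/r
U = -31/5 (U = -5 - 1/5*6 = -5 - 1*⅕*6 = -5 - ⅕*6 = -5 - 6/5 = -31/5 ≈ -6.2000)
14*(U + ((-8 + f) + 9)) = 14*(-31/5 + ((-8 - 9) + 9)) = 14*(-31/5 + (-17 + 9)) = 14*(-31/5 - 8) = 14*(-71/5) = -994/5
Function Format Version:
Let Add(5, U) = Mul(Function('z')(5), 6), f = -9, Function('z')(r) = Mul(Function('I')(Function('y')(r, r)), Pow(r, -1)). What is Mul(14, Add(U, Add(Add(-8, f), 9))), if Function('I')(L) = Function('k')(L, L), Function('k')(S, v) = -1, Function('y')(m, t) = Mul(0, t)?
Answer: Rational(-994, 5) ≈ -198.80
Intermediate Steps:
Function('y')(m, t) = 0
Function('I')(L) = -1
Function('z')(r) = Mul(-1, Pow(r, -1))
U = Rational(-31, 5) (U = Add(-5, Mul(Mul(-1, Pow(5, -1)), 6)) = Add(-5, Mul(Mul(-1, Rational(1, 5)), 6)) = Add(-5, Mul(Rational(-1, 5), 6)) = Add(-5, Rational(-6, 5)) = Rational(-31, 5) ≈ -6.2000)
Mul(14, Add(U, Add(Add(-8, f), 9))) = Mul(14, Add(Rational(-31, 5), Add(Add(-8, -9), 9))) = Mul(14, Add(Rational(-31, 5), Add(-17, 9))) = Mul(14, Add(Rational(-31, 5), -8)) = Mul(14, Rational(-71, 5)) = Rational(-994, 5)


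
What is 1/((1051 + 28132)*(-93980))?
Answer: -1/2742618340 ≈ -3.6462e-10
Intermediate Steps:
1/((1051 + 28132)*(-93980)) = -1/93980/29183 = (1/29183)*(-1/93980) = -1/2742618340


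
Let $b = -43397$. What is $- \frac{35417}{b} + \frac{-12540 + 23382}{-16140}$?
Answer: $\frac{16853351}{116737930} \approx 0.14437$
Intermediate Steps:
$- \frac{35417}{b} + \frac{-12540 + 23382}{-16140} = - \frac{35417}{-43397} + \frac{-12540 + 23382}{-16140} = \left(-35417\right) \left(- \frac{1}{43397}\right) + 10842 \left(- \frac{1}{16140}\right) = \frac{35417}{43397} - \frac{1807}{2690} = \frac{16853351}{116737930}$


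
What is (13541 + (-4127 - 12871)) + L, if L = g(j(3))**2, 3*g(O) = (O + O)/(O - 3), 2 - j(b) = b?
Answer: -124451/36 ≈ -3457.0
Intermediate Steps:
j(b) = 2 - b
g(O) = 2*O/(3*(-3 + O)) (g(O) = ((O + O)/(O - 3))/3 = ((2*O)/(-3 + O))/3 = (2*O/(-3 + O))/3 = 2*O/(3*(-3 + O)))
L = 1/36 (L = (2*(2 - 1*3)/(3*(-3 + (2 - 1*3))))**2 = (2*(2 - 3)/(3*(-3 + (2 - 3))))**2 = ((2/3)*(-1)/(-3 - 1))**2 = ((2/3)*(-1)/(-4))**2 = ((2/3)*(-1)*(-1/4))**2 = (1/6)**2 = 1/36 ≈ 0.027778)
(13541 + (-4127 - 12871)) + L = (13541 + (-4127 - 12871)) + 1/36 = (13541 - 16998) + 1/36 = -3457 + 1/36 = -124451/36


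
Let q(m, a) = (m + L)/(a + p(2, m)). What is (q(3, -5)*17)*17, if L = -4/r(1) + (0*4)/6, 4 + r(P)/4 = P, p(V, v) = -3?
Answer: -1445/12 ≈ -120.42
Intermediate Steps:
r(P) = -16 + 4*P
L = ⅓ (L = -4/(-16 + 4*1) + (0*4)/6 = -4/(-16 + 4) + 0*(⅙) = -4/(-12) + 0 = -4*(-1/12) + 0 = ⅓ + 0 = ⅓ ≈ 0.33333)
q(m, a) = (⅓ + m)/(-3 + a) (q(m, a) = (m + ⅓)/(a - 3) = (⅓ + m)/(-3 + a))
(q(3, -5)*17)*17 = (((⅓ + 3)/(-3 - 5))*17)*17 = (((10/3)/(-8))*17)*17 = (-⅛*10/3*17)*17 = -5/12*17*17 = -85/12*17 = -1445/12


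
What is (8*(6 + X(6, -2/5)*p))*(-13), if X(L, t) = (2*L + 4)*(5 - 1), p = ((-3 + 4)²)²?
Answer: -7280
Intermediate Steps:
p = 1 (p = (1²)² = 1² = 1)
X(L, t) = 16 + 8*L (X(L, t) = (4 + 2*L)*4 = 16 + 8*L)
(8*(6 + X(6, -2/5)*p))*(-13) = (8*(6 + (16 + 8*6)*1))*(-13) = (8*(6 + (16 + 48)*1))*(-13) = (8*(6 + 64*1))*(-13) = (8*(6 + 64))*(-13) = (8*70)*(-13) = 560*(-13) = -7280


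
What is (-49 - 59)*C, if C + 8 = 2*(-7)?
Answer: 2376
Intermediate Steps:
C = -22 (C = -8 + 2*(-7) = -8 - 14 = -22)
(-49 - 59)*C = (-49 - 59)*(-22) = -108*(-22) = 2376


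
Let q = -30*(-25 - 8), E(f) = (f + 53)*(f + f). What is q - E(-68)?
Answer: -1050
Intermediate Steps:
E(f) = 2*f*(53 + f) (E(f) = (53 + f)*(2*f) = 2*f*(53 + f))
q = 990 (q = -30*(-33) = 990)
q - E(-68) = 990 - 2*(-68)*(53 - 68) = 990 - 2*(-68)*(-15) = 990 - 1*2040 = 990 - 2040 = -1050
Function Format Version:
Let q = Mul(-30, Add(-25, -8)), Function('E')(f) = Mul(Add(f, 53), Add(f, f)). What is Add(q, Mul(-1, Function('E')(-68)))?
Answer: -1050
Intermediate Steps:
Function('E')(f) = Mul(2, f, Add(53, f)) (Function('E')(f) = Mul(Add(53, f), Mul(2, f)) = Mul(2, f, Add(53, f)))
q = 990 (q = Mul(-30, -33) = 990)
Add(q, Mul(-1, Function('E')(-68))) = Add(990, Mul(-1, Mul(2, -68, Add(53, -68)))) = Add(990, Mul(-1, Mul(2, -68, -15))) = Add(990, Mul(-1, 2040)) = Add(990, -2040) = -1050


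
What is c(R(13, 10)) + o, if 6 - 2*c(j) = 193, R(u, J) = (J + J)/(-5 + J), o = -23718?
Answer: -47623/2 ≈ -23812.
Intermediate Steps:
R(u, J) = 2*J/(-5 + J) (R(u, J) = (2*J)/(-5 + J) = 2*J/(-5 + J))
c(j) = -187/2 (c(j) = 3 - 1/2*193 = 3 - 193/2 = -187/2)
c(R(13, 10)) + o = -187/2 - 23718 = -47623/2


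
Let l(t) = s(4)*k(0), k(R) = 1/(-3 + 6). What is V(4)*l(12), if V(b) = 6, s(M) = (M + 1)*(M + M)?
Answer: 80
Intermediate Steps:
s(M) = 2*M*(1 + M) (s(M) = (1 + M)*(2*M) = 2*M*(1 + M))
k(R) = ⅓ (k(R) = 1/3 = ⅓)
l(t) = 40/3 (l(t) = (2*4*(1 + 4))*(⅓) = (2*4*5)*(⅓) = 40*(⅓) = 40/3)
V(4)*l(12) = 6*(40/3) = 80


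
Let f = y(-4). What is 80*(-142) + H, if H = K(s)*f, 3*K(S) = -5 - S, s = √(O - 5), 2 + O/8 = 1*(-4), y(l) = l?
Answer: -34060/3 + 4*I*√53/3 ≈ -11353.0 + 9.7068*I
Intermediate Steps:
O = -48 (O = -16 + 8*(1*(-4)) = -16 + 8*(-4) = -16 - 32 = -48)
f = -4
s = I*√53 (s = √(-48 - 5) = √(-53) = I*√53 ≈ 7.2801*I)
K(S) = -5/3 - S/3 (K(S) = (-5 - S)/3 = -5/3 - S/3)
H = 20/3 + 4*I*√53/3 (H = (-5/3 - I*√53/3)*(-4) = 20/3 + 4*I*√53/3 ≈ 6.6667 + 9.7068*I)
80*(-142) + H = 80*(-142) + (20/3 + 4*I*√53/3) = -11360 + (20/3 + 4*I*√53/3) = -34060/3 + 4*I*√53/3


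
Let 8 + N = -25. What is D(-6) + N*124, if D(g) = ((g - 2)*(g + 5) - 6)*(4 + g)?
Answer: -4096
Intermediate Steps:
N = -33 (N = -8 - 25 = -33)
D(g) = (-6 + (-2 + g)*(5 + g))*(4 + g) (D(g) = ((-2 + g)*(5 + g) - 6)*(4 + g) = (-6 + (-2 + g)*(5 + g))*(4 + g))
D(-6) + N*124 = (-64 + (-6)³ - 4*(-6) + 7*(-6)²) - 33*124 = (-64 - 216 + 24 + 7*36) - 4092 = (-64 - 216 + 24 + 252) - 4092 = -4 - 4092 = -4096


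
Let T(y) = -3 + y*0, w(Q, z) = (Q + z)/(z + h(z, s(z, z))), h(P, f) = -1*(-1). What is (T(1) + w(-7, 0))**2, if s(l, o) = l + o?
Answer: 100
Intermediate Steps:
h(P, f) = 1
w(Q, z) = (Q + z)/(1 + z) (w(Q, z) = (Q + z)/(z + 1) = (Q + z)/(1 + z))
T(y) = -3 (T(y) = -3 + 0 = -3)
(T(1) + w(-7, 0))**2 = (-3 + (-7 + 0)/(1 + 0))**2 = (-3 - 7/1)**2 = (-3 + 1*(-7))**2 = (-3 - 7)**2 = (-10)**2 = 100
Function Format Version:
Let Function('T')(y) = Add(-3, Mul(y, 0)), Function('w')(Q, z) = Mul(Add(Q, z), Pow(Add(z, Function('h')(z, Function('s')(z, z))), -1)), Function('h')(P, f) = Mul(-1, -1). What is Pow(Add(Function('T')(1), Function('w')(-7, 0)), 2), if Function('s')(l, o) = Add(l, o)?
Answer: 100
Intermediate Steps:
Function('h')(P, f) = 1
Function('w')(Q, z) = Mul(Pow(Add(1, z), -1), Add(Q, z)) (Function('w')(Q, z) = Mul(Add(Q, z), Pow(Add(z, 1), -1)) = Mul(Add(Q, z), Pow(Add(1, z), -1)) = Mul(Pow(Add(1, z), -1), Add(Q, z)))
Function('T')(y) = -3 (Function('T')(y) = Add(-3, 0) = -3)
Pow(Add(Function('T')(1), Function('w')(-7, 0)), 2) = Pow(Add(-3, Mul(Pow(Add(1, 0), -1), Add(-7, 0))), 2) = Pow(Add(-3, Mul(Pow(1, -1), -7)), 2) = Pow(Add(-3, Mul(1, -7)), 2) = Pow(Add(-3, -7), 2) = Pow(-10, 2) = 100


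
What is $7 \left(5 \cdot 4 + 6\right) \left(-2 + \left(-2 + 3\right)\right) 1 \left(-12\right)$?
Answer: $2184$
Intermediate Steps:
$7 \left(5 \cdot 4 + 6\right) \left(-2 + \left(-2 + 3\right)\right) 1 \left(-12\right) = 7 \left(20 + 6\right) \left(-2 + 1\right) 1 \left(-12\right) = 7 \cdot 26 \left(-1\right) 1 \left(-12\right) = 7 \left(-26\right) 1 \left(-12\right) = 7 \left(\left(-26\right) \left(-12\right)\right) = 7 \cdot 312 = 2184$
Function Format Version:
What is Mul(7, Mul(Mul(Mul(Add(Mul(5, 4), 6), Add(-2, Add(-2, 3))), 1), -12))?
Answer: 2184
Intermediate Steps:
Mul(7, Mul(Mul(Mul(Add(Mul(5, 4), 6), Add(-2, Add(-2, 3))), 1), -12)) = Mul(7, Mul(Mul(Mul(Add(20, 6), Add(-2, 1)), 1), -12)) = Mul(7, Mul(Mul(Mul(26, -1), 1), -12)) = Mul(7, Mul(Mul(-26, 1), -12)) = Mul(7, Mul(-26, -12)) = Mul(7, 312) = 2184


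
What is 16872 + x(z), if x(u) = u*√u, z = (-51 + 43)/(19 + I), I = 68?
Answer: 16872 - 16*I*√174/7569 ≈ 16872.0 - 0.027884*I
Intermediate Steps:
z = -8/87 (z = (-51 + 43)/(19 + 68) = -8/87 ≈ -0.091954)
x(u) = u^(3/2)
16872 + x(z) = 16872 + (-8/87)^(3/2) = 16872 - 16*I*√174/7569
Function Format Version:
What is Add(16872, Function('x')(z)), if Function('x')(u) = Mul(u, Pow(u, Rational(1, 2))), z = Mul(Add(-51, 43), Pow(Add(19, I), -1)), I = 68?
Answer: Add(16872, Mul(Rational(-16, 7569), I, Pow(174, Rational(1, 2)))) ≈ Add(16872., Mul(-0.027884, I))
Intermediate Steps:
z = Rational(-8, 87) (z = Mul(Add(-51, 43), Pow(Add(19, 68), -1)) = Mul(-8, Pow(87, -1)) = Mul(-8, Rational(1, 87)) = Rational(-8, 87) ≈ -0.091954)
Function('x')(u) = Pow(u, Rational(3, 2))
Add(16872, Function('x')(z)) = Add(16872, Pow(Rational(-8, 87), Rational(3, 2))) = Add(16872, Mul(Rational(-16, 7569), I, Pow(174, Rational(1, 2))))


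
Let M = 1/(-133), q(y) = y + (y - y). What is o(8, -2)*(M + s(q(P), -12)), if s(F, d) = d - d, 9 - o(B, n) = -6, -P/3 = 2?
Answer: -15/133 ≈ -0.11278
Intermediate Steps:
P = -6 (P = -3*2 = -6)
o(B, n) = 15 (o(B, n) = 9 - 1*(-6) = 9 + 6 = 15)
q(y) = y (q(y) = y + 0 = y)
s(F, d) = 0
M = -1/133 ≈ -0.0075188
o(8, -2)*(M + s(q(P), -12)) = 15*(-1/133 + 0) = 15*(-1/133) = -15/133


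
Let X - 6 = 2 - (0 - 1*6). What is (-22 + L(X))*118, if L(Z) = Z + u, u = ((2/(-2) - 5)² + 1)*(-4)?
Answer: -18408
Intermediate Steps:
X = 14 (X = 6 + (2 - (0 - 1*6)) = 6 + (2 - (0 - 6)) = 6 + (2 - 1*(-6)) = 6 + (2 + 6) = 6 + 8 = 14)
u = -148 (u = ((2*(-½) - 5)² + 1)*(-4) = ((-1 - 5)² + 1)*(-4) = ((-6)² + 1)*(-4) = (36 + 1)*(-4) = 37*(-4) = -148)
L(Z) = -148 + Z (L(Z) = Z - 148 = -148 + Z)
(-22 + L(X))*118 = (-22 + (-148 + 14))*118 = (-22 - 134)*118 = -156*118 = -18408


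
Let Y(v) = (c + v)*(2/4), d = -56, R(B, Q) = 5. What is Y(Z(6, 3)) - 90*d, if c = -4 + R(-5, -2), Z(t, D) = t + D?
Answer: 5045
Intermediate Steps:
Z(t, D) = D + t
c = 1 (c = -4 + 5 = 1)
Y(v) = ½ + v/2 (Y(v) = (1 + v)*(2/4) = (1 + v)*(2*(¼)) = (1 + v)*(½) = ½ + v/2)
Y(Z(6, 3)) - 90*d = (½ + (3 + 6)/2) - 90*(-56) = (½ + (½)*9) + 5040 = (½ + 9/2) + 5040 = 5 + 5040 = 5045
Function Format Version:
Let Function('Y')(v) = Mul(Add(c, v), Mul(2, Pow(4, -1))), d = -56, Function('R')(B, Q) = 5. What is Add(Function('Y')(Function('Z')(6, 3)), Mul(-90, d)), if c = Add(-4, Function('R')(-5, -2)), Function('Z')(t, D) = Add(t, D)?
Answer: 5045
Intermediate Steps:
Function('Z')(t, D) = Add(D, t)
c = 1 (c = Add(-4, 5) = 1)
Function('Y')(v) = Add(Rational(1, 2), Mul(Rational(1, 2), v)) (Function('Y')(v) = Mul(Add(1, v), Mul(2, Pow(4, -1))) = Mul(Add(1, v), Mul(2, Rational(1, 4))) = Mul(Add(1, v), Rational(1, 2)) = Add(Rational(1, 2), Mul(Rational(1, 2), v)))
Add(Function('Y')(Function('Z')(6, 3)), Mul(-90, d)) = Add(Add(Rational(1, 2), Mul(Rational(1, 2), Add(3, 6))), Mul(-90, -56)) = Add(Add(Rational(1, 2), Mul(Rational(1, 2), 9)), 5040) = Add(Add(Rational(1, 2), Rational(9, 2)), 5040) = Add(5, 5040) = 5045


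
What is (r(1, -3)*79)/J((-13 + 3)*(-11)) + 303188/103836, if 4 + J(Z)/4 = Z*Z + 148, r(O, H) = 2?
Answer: 1858167697/635683992 ≈ 2.9231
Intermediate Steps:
J(Z) = 576 + 4*Z**2 (J(Z) = -16 + 4*(Z*Z + 148) = -16 + 4*(Z**2 + 148) = -16 + 4*(148 + Z**2) = -16 + (592 + 4*Z**2) = 576 + 4*Z**2)
(r(1, -3)*79)/J((-13 + 3)*(-11)) + 303188/103836 = (2*79)/(576 + 4*((-13 + 3)*(-11))**2) + 303188/103836 = 158/(576 + 4*(-10*(-11))**2) + 303188*(1/103836) = 158/(576 + 4*110**2) + 75797/25959 = 158/(576 + 4*12100) + 75797/25959 = 158/(576 + 48400) + 75797/25959 = 158/48976 + 75797/25959 = 158*(1/48976) + 75797/25959 = 79/24488 + 75797/25959 = 1858167697/635683992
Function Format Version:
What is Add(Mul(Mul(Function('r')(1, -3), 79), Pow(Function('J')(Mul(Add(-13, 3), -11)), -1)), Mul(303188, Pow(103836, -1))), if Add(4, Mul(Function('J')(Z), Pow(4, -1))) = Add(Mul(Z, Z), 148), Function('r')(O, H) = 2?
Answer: Rational(1858167697, 635683992) ≈ 2.9231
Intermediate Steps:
Function('J')(Z) = Add(576, Mul(4, Pow(Z, 2))) (Function('J')(Z) = Add(-16, Mul(4, Add(Mul(Z, Z), 148))) = Add(-16, Mul(4, Add(Pow(Z, 2), 148))) = Add(-16, Mul(4, Add(148, Pow(Z, 2)))) = Add(-16, Add(592, Mul(4, Pow(Z, 2)))) = Add(576, Mul(4, Pow(Z, 2))))
Add(Mul(Mul(Function('r')(1, -3), 79), Pow(Function('J')(Mul(Add(-13, 3), -11)), -1)), Mul(303188, Pow(103836, -1))) = Add(Mul(Mul(2, 79), Pow(Add(576, Mul(4, Pow(Mul(Add(-13, 3), -11), 2))), -1)), Mul(303188, Pow(103836, -1))) = Add(Mul(158, Pow(Add(576, Mul(4, Pow(Mul(-10, -11), 2))), -1)), Mul(303188, Rational(1, 103836))) = Add(Mul(158, Pow(Add(576, Mul(4, Pow(110, 2))), -1)), Rational(75797, 25959)) = Add(Mul(158, Pow(Add(576, Mul(4, 12100)), -1)), Rational(75797, 25959)) = Add(Mul(158, Pow(Add(576, 48400), -1)), Rational(75797, 25959)) = Add(Mul(158, Pow(48976, -1)), Rational(75797, 25959)) = Add(Mul(158, Rational(1, 48976)), Rational(75797, 25959)) = Add(Rational(79, 24488), Rational(75797, 25959)) = Rational(1858167697, 635683992)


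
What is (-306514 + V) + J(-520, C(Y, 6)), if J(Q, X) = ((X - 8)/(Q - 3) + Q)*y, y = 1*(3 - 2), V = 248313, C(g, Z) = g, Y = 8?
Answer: -58721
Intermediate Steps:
y = 1 (y = 1*1 = 1)
J(Q, X) = Q + (-8 + X)/(-3 + Q) (J(Q, X) = ((X - 8)/(Q - 3) + Q)*1 = ((-8 + X)/(-3 + Q) + Q)*1 = (Q + (-8 + X)/(-3 + Q))*1 = Q + (-8 + X)/(-3 + Q))
(-306514 + V) + J(-520, C(Y, 6)) = (-306514 + 248313) + (-8 + 8 + (-520)² - 3*(-520))/(-3 - 520) = -58201 + (-8 + 8 + 270400 + 1560)/(-523) = -58201 - 1/523*271960 = -58201 - 520 = -58721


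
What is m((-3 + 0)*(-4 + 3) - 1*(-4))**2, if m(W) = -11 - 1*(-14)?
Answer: 9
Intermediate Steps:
m(W) = 3 (m(W) = -11 + 14 = 3)
m((-3 + 0)*(-4 + 3) - 1*(-4))**2 = 3**2 = 9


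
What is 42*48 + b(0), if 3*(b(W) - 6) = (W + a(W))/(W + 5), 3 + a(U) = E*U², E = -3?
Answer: 10109/5 ≈ 2021.8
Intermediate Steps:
a(U) = -3 - 3*U²
b(W) = 6 + (-3 + W - 3*W²)/(3*(5 + W)) (b(W) = 6 + ((W + (-3 - 3*W²))/(W + 5))/3 = 6 + ((-3 + W - 3*W²)/(5 + W))/3 = 6 + (-3 + W - 3*W²)/(3*(5 + W)))
42*48 + b(0) = 42*48 + (29 - 1*0² + (19/3)*0)/(5 + 0) = 2016 + (29 - 1*0 + 0)/5 = 2016 + (29 + 0 + 0)/5 = 2016 + (⅕)*29 = 2016 + 29/5 = 10109/5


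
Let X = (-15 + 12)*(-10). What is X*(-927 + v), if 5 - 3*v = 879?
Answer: -36550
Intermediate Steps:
v = -874/3 (v = 5/3 - ⅓*879 = 5/3 - 293 = -874/3 ≈ -291.33)
X = 30 (X = -3*(-10) = 30)
X*(-927 + v) = 30*(-927 - 874/3) = 30*(-3655/3) = -36550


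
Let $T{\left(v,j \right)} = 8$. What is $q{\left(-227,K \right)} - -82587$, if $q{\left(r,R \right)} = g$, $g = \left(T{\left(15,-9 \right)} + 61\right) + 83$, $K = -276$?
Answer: $82739$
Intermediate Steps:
$g = 152$ ($g = \left(8 + 61\right) + 83 = 69 + 83 = 152$)
$q{\left(r,R \right)} = 152$
$q{\left(-227,K \right)} - -82587 = 152 - -82587 = 152 + 82587 = 82739$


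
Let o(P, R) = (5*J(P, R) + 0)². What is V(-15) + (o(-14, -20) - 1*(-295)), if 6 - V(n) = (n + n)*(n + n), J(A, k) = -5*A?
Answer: 121901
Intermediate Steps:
V(n) = 6 - 4*n² (V(n) = 6 - (n + n)*(n + n) = 6 - 2*n*2*n = 6 - 4*n²)
o(P, R) = 625*P² (o(P, R) = (5*(-5*P) + 0)² = (-25*P + 0)² = (-25*P)² = 625*P²)
V(-15) + (o(-14, -20) - 1*(-295)) = (6 - 4*(-15)²) + (625*(-14)² - 1*(-295)) = (6 - 4*225) + (625*196 + 295) = (6 - 900) + (122500 + 295) = -894 + 122795 = 121901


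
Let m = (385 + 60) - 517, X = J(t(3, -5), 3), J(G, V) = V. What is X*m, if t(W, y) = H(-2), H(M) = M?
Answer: -216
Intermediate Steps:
t(W, y) = -2
X = 3
m = -72 (m = 445 - 517 = -72)
X*m = 3*(-72) = -216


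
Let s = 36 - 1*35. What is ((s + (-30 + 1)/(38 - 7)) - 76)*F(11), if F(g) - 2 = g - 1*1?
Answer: -28248/31 ≈ -911.23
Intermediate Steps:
s = 1 (s = 36 - 35 = 1)
F(g) = 1 + g (F(g) = 2 + (g - 1*1) = 2 + (g - 1) = 2 + (-1 + g) = 1 + g)
((s + (-30 + 1)/(38 - 7)) - 76)*F(11) = ((1 + (-30 + 1)/(38 - 7)) - 76)*(1 + 11) = ((1 - 29/31) - 76)*12 = (2/31 - 76)*12 = -2354/31*12 = -28248/31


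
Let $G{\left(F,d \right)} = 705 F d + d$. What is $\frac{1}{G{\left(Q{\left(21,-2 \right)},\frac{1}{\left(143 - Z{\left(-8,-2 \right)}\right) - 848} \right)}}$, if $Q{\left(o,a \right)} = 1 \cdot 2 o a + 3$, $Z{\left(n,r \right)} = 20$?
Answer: $\frac{725}{57104} \approx 0.012696$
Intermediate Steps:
$Q{\left(o,a \right)} = 3 + 2 a o$ ($Q{\left(o,a \right)} = 2 o a + 3 = 2 a o + 3 = 3 + 2 a o$)
$G{\left(F,d \right)} = d + 705 F d$ ($G{\left(F,d \right)} = 705 F d + d = d + 705 F d$)
$\frac{1}{G{\left(Q{\left(21,-2 \right)},\frac{1}{\left(143 - Z{\left(-8,-2 \right)}\right) - 848} \right)}} = \frac{1}{\frac{1}{\left(143 - 20\right) - 848} \left(1 + 705 \left(3 + 2 \left(-2\right) 21\right)\right)} = \frac{1}{\frac{1}{\left(143 - 20\right) - 848} \left(1 + 705 \left(3 - 84\right)\right)} = \frac{1}{\frac{1}{123 - 848} \left(1 + 705 \left(-81\right)\right)} = \frac{1}{\frac{1}{-725} \left(1 - 57105\right)} = \frac{1}{\left(- \frac{1}{725}\right) \left(-57104\right)} = \frac{1}{\frac{57104}{725}} = \frac{725}{57104}$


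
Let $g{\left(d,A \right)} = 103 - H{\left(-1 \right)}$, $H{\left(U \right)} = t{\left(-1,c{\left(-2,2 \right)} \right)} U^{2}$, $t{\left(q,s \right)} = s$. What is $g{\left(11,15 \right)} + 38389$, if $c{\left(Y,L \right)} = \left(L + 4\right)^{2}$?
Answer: $38456$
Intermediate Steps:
$c{\left(Y,L \right)} = \left(4 + L\right)^{2}$
$H{\left(U \right)} = 36 U^{2}$ ($H{\left(U \right)} = \left(4 + 2\right)^{2} U^{2} = 6^{2} U^{2} = 36 U^{2}$)
$g{\left(d,A \right)} = 67$ ($g{\left(d,A \right)} = 103 - 36 \left(-1\right)^{2} = 103 - 36 \cdot 1 = 103 - 36 = 67$)
$g{\left(11,15 \right)} + 38389 = 67 + 38389 = 38456$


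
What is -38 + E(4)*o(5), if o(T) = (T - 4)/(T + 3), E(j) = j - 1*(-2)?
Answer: -149/4 ≈ -37.250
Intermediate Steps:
E(j) = 2 + j (E(j) = j + 2 = 2 + j)
o(T) = (-4 + T)/(3 + T)
-38 + E(4)*o(5) = -38 + (2 + 4)*((-4 + 5)/(3 + 5)) = -38 + 6*(1/8) = -38 + 6*((⅛)*1) = -38 + 6*(⅛) = -38 + ¾ = -149/4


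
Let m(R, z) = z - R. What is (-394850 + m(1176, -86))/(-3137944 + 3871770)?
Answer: -198056/366913 ≈ -0.53979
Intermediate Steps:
(-394850 + m(1176, -86))/(-3137944 + 3871770) = (-394850 + (-86 - 1*1176))/(-3137944 + 3871770) = (-394850 + (-86 - 1176))/733826 = (-394850 - 1262)*(1/733826) = -396112*1/733826 = -198056/366913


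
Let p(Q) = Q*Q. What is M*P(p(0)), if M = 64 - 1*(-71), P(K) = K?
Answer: 0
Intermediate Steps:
p(Q) = Q²
M = 135 (M = 64 + 71 = 135)
M*P(p(0)) = 135*0² = 135*0 = 0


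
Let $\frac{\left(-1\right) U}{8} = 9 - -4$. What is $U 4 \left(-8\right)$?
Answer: $3328$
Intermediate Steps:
$U = -104$ ($U = - 8 \left(9 - -4\right) = - 8 \left(9 + 4\right) = \left(-8\right) 13 = -104$)
$U 4 \left(-8\right) = \left(-104\right) 4 \left(-8\right) = \left(-416\right) \left(-8\right) = 3328$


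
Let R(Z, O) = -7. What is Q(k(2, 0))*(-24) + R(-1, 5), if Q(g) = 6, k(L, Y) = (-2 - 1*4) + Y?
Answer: -151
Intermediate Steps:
k(L, Y) = -6 + Y (k(L, Y) = (-2 - 4) + Y = -6 + Y)
Q(k(2, 0))*(-24) + R(-1, 5) = 6*(-24) - 7 = -144 - 7 = -151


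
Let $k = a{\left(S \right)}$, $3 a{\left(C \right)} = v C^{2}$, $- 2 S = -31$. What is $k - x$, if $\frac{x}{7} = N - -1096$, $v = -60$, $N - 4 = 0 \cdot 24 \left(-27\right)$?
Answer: $-12505$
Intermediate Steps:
$N = 4$ ($N = 4 + 0 \cdot 24 \left(-27\right) = 4 + 0 \left(-27\right) = 4 + 0 = 4$)
$S = \frac{31}{2}$ ($S = \left(- \frac{1}{2}\right) \left(-31\right) = \frac{31}{2} \approx 15.5$)
$a{\left(C \right)} = - 20 C^{2}$ ($a{\left(C \right)} = \frac{\left(-60\right) C^{2}}{3} = - 20 C^{2}$)
$k = -4805$ ($k = - 20 \left(\frac{31}{2}\right)^{2} = \left(-20\right) \frac{961}{4} = -4805$)
$x = 7700$ ($x = 7 \left(4 - -1096\right) = 7 \left(4 + 1096\right) = 7 \cdot 1100 = 7700$)
$k - x = -4805 - 7700 = -12505$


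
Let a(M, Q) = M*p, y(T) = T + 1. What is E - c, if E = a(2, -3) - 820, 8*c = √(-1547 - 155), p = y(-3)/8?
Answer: -1641/2 - I*√1702/8 ≈ -820.5 - 5.1569*I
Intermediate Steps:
y(T) = 1 + T
p = -¼ (p = (1 - 3)/8 = -2*⅛ = -¼ ≈ -0.25000)
a(M, Q) = -M/4 (a(M, Q) = M*(-¼) = -M/4)
c = I*√1702/8 (c = √(-1547 - 155)/8 = √(-1702)/8 = (I*√1702)/8 = I*√1702/8 ≈ 5.1569*I)
E = -1641/2 (E = -¼*2 - 820 = -½ - 820 = -1641/2 ≈ -820.50)
E - c = -1641/2 - I*√1702/8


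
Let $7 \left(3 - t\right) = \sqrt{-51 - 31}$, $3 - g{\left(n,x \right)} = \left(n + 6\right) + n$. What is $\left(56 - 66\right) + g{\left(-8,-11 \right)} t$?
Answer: $29 - \frac{13 i \sqrt{82}}{7} \approx 29.0 - 16.817 i$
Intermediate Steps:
$g{\left(n,x \right)} = -3 - 2 n$ ($g{\left(n,x \right)} = 3 - \left(\left(n + 6\right) + n\right) = 3 - \left(\left(6 + n\right) + n\right) = 3 - \left(6 + 2 n\right) = -3 - 2 n$)
$t = 3 - \frac{i \sqrt{82}}{7}$ ($t = 3 - \frac{\sqrt{-51 - 31}}{7} = 3 - \frac{\sqrt{-82}}{7} = 3 - \frac{i \sqrt{82}}{7} \approx 3.0 - 1.2936 i$)
$\left(56 - 66\right) + g{\left(-8,-11 \right)} t = \left(56 - 66\right) + \left(-3 - -16\right) \left(3 - \frac{i \sqrt{82}}{7}\right) = \left(56 - 66\right) + \left(-3 + 16\right) \left(3 - \frac{i \sqrt{82}}{7}\right) = -10 + 13 \left(3 - \frac{i \sqrt{82}}{7}\right) = -10 + \left(39 - \frac{13 i \sqrt{82}}{7}\right) = 29 - \frac{13 i \sqrt{82}}{7}$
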